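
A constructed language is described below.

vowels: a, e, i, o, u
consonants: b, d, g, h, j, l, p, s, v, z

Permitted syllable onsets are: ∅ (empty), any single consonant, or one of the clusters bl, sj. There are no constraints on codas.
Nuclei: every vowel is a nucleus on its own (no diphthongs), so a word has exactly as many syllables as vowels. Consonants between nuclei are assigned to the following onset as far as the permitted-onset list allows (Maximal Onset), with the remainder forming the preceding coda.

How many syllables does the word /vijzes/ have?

2

The vowels are i, e — 2 nuclei, so 2 syllables.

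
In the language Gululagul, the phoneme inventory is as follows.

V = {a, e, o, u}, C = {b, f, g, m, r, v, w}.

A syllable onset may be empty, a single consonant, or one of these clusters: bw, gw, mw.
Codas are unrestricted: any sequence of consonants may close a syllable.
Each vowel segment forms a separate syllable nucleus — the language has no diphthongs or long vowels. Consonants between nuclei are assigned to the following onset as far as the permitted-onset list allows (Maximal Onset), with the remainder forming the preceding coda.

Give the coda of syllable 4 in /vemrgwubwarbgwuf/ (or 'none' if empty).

f

Vowels present: e, u, a, u; each is a nucleus, giving 4 syllables.
/e…u/ gap (V1→V2): cluster /mrgw/ — the longest permitted-onset suffix is /gw/; onset = /gw/, preceding coda = /mr/.
/u…a/ gap (V2→V3): cluster /bw/ — /bw/ is itself a permitted onset, so the whole cluster goes right; preceding coda = ∅.
/a…u/ gap (V3→V4): /rbgw/ splits as /rb/ + /gw/ (/gw/ is the longest suffix that is a licit onset).
So the parse is vemr.gwu.bwarb.gwuf.
Syllable 4 is /gwuf/: onset /gw/, nucleus /u/, coda /f/.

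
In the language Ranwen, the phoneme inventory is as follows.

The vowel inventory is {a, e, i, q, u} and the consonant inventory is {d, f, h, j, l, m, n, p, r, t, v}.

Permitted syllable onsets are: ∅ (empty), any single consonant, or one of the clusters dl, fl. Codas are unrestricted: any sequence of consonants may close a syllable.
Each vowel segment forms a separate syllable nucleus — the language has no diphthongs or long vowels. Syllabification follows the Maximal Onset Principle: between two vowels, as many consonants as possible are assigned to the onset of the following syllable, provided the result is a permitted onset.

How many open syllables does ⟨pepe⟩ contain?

2

The vowels are e, e — 2 nuclei, so 2 syllables.
Between /e/ (V1) and /e/ (V2): /p/ is a single consonant, so it becomes the next onset.
So the parse is pe.pe.
Classifying each syllable: /pe/ (open), /pe/ (open).
Open syllables: 2.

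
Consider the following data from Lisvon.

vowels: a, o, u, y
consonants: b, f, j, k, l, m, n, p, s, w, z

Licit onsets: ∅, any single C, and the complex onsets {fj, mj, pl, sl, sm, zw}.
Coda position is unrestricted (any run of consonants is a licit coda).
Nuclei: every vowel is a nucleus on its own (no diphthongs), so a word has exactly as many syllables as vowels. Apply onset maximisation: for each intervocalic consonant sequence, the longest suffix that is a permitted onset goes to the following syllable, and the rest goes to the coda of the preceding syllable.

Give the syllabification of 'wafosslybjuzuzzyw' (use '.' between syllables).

wa.fos.slyb.ju.zuz.zyw

The vowels are a, o, y, u, u, y — 6 nuclei, so 6 syllables.
V1 /a/ – V2 /o/: just /f/ — single C goes to the following onset.
V2 /o/ – V3 /y/: /ssl/ splits as /s/ + /sl/ (/sl/ is the longest suffix that is a licit onset).
V3 /y/ – V4 /u/: /bj/ — longest licit onset from the right is /j/, leaving /b/ as coda.
V4 /u/ – V5 /u/: just /z/ — single C goes to the following onset.
V5 /u/ – V6 /y/: /zz/ splits as /z/ + /z/ (/z/ is the longest suffix that is a licit onset).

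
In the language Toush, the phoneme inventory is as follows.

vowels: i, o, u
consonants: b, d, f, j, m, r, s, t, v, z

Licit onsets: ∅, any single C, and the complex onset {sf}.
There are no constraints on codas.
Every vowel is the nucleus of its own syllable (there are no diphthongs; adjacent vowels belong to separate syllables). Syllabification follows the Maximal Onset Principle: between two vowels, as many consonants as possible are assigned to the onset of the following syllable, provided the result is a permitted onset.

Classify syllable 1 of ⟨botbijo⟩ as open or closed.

closed

The vowels are o, i, o — 3 nuclei, so 3 syllables.
σ1/σ2 boundary: cluster /tb/ — the longest permitted-onset suffix is /b/; onset = /b/, preceding coda = /t/.
σ2/σ3 boundary: just /j/ — single C goes to the following onset.
Putting it together: bot.bi.jo.
Syllable 1 is /bot/ with coda /t/, so it is closed.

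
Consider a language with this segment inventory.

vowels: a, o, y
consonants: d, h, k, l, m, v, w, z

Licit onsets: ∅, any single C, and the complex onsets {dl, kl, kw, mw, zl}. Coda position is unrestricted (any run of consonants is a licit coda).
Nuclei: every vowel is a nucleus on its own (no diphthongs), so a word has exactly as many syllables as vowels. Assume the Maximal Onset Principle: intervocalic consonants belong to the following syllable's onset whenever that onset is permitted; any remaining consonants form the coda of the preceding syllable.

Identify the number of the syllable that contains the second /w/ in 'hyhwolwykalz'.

Nuclei (vowels): y, o, y, a → 4 syllables.
/y…o/ gap (V1→V2): /hw/ — longest licit onset from the right is /w/, leaving /h/ as coda.
/o…y/ gap (V2→V3): cluster /lw/ — the longest permitted-onset suffix is /w/; onset = /w/, preceding coda = /l/.
/y…a/ gap (V3→V4): /k/ is a single consonant, so it becomes the next onset.
Putting it together: hyh.wol.wy.kalz.
The second /w/ is in the onset of syllable 3 (/wy/).

3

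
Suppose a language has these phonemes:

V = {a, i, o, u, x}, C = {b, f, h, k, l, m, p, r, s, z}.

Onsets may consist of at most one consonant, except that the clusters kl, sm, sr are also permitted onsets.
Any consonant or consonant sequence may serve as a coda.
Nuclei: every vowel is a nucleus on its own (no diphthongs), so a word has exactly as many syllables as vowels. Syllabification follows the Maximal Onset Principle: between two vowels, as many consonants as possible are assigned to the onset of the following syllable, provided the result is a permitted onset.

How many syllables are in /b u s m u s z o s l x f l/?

4

Vowels present: u, u, o, x; each is a nucleus, giving 4 syllables.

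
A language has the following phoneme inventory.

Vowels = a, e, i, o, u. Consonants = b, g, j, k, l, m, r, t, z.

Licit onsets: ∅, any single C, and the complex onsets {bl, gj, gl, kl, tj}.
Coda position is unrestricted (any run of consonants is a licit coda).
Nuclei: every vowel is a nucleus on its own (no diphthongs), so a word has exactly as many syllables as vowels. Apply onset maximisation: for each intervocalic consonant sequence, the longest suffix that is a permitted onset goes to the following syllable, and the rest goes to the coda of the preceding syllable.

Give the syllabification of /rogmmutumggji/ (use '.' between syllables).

The vowels are o, u, u, i — 4 nuclei, so 4 syllables.
Between /o/ (V1) and /u/ (V2): /gmm/ — longest licit onset from the right is /m/, leaving /gm/ as coda.
Between /u/ (V2) and /u/ (V3): /t/ is a single consonant, so it becomes the next onset.
Between /u/ (V3) and /i/ (V4): cluster /mggj/ — the longest permitted-onset suffix is /gj/; onset = /gj/, preceding coda = /mg/.

rogm.mu.tumg.gji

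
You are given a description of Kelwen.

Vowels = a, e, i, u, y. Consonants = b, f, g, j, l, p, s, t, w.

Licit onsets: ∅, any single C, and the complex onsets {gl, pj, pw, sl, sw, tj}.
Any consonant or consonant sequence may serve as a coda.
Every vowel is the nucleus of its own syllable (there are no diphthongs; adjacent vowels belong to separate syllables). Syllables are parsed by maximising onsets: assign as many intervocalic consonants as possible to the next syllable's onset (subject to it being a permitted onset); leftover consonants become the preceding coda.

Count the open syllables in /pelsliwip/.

1

Vowels present: e, i, i; each is a nucleus, giving 3 syllables.
Between /e/ (V1) and /i/ (V2): /lsl/ — longest licit onset from the right is /sl/, leaving /l/ as coda.
Between /i/ (V2) and /i/ (V3): /w/ → onset of the next syllable (single consonants are always licit onsets).
Syllabification: pel.sli.wip.
Classifying each syllable: /pel/ (closed), /sli/ (open), /wip/ (closed).
Open syllables: 1.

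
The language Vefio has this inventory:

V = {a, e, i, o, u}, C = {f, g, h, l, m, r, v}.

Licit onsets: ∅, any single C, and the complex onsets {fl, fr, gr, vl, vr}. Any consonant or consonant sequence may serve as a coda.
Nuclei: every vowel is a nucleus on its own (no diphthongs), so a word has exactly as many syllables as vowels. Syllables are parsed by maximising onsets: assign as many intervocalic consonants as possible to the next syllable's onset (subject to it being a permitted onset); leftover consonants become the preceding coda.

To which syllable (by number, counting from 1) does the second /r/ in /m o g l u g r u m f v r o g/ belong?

4

Nuclei (vowels): o, u, u, o → 4 syllables.
V1 /o/ – V2 /u/: /gl/ splits as /g/ + /l/ (/l/ is the longest suffix that is a licit onset).
V2 /u/ – V3 /u/: /gr/ is a licit onset in full, so it all attaches to the next syllable.
V3 /u/ – V4 /o/: cluster /mfvr/ — the longest permitted-onset suffix is /vr/; onset = /vr/, preceding coda = /mf/.
Syllabification: mog.lu.grumf.vrog.
The second /r/ is in the onset of syllable 4 (/vrog/).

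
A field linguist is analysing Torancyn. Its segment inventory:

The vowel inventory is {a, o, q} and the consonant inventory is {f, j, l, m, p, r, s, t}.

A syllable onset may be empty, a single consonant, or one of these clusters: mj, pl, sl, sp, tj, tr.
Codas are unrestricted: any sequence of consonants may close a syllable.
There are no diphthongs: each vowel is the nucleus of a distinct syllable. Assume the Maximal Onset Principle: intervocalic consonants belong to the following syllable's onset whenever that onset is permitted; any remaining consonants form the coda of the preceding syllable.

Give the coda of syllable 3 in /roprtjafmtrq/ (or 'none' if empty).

Nuclei (vowels): o, a, q → 3 syllables.
V1 /o/ – V2 /a/: /prtj/; trying suffixes from longest down, /tj/ is the first permitted one, so coda /pr/ | onset /tj/.
V2 /a/ – V3 /q/: /fmtr/ — longest licit onset from the right is /tr/, leaving /fm/ as coda.
Putting it together: ropr.tjafm.trq.
Syllable 3 is /trq/: onset /tr/, nucleus /q/, coda ∅.

none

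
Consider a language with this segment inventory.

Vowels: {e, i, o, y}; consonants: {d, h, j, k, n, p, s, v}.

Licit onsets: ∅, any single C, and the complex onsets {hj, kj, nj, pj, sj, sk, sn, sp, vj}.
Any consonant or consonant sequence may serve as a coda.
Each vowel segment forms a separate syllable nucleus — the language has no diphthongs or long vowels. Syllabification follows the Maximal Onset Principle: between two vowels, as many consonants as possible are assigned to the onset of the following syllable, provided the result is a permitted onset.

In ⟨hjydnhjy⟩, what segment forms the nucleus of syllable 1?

Vowels present: y, y; each is a nucleus, giving 2 syllables.
The first nucleus (vowel 1 from the left) is /y/.

y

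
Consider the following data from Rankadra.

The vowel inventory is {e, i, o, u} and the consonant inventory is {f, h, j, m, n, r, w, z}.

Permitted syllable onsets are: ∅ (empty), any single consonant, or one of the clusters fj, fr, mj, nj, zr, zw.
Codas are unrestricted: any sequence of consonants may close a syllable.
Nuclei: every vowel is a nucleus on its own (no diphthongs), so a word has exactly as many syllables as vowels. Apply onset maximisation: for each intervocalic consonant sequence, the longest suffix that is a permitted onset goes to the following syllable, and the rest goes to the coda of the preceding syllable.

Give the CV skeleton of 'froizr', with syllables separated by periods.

CCV.VCC

The vowels are o, i — 2 nuclei, so 2 syllables.
Between /o/ (V1) and /i/ (V2): nothing intervenes; syllable break is V.V.
Putting it together: fro.izr.
Mapping each syllable to C/V: /fro/ → CCV, /izr/ → VCC.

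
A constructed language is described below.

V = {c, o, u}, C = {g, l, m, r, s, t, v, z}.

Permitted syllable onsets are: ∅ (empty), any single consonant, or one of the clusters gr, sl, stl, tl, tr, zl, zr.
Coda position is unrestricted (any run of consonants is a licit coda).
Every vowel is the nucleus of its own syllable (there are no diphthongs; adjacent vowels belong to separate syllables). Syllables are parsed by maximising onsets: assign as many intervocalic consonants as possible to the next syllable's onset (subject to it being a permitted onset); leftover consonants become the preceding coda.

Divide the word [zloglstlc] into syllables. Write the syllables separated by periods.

zlogl.stlc

The vowels are o, c — 2 nuclei, so 2 syllables.
σ1/σ2 boundary: /glstl/; trying suffixes from longest down, /stl/ is the first permitted one, so coda /gl/ | onset /stl/.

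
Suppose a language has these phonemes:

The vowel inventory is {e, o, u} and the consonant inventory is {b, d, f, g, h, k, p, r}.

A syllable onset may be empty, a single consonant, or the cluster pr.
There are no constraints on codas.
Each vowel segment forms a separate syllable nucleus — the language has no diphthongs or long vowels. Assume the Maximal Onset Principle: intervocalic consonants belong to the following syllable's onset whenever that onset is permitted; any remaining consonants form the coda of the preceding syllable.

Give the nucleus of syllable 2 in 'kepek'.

Nuclei (vowels): e, e → 2 syllables.
The second nucleus (vowel 2 from the left) is /e/.

e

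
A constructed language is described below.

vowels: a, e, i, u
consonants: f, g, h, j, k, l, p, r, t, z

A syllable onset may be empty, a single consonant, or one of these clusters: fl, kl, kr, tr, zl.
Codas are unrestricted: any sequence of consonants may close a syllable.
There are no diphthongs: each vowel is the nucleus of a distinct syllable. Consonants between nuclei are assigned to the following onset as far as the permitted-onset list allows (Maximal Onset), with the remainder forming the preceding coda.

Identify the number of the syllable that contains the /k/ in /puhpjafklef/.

3

The vowels are u, a, e — 3 nuclei, so 3 syllables.
Between /u/ (V1) and /a/ (V2): /hpj/ — longest licit onset from the right is /j/, leaving /hp/ as coda.
Between /a/ (V2) and /e/ (V3): cluster /fkl/ — the longest permitted-onset suffix is /kl/; onset = /kl/, preceding coda = /f/.
So the parse is puhp.jaf.klef.
The /k/ is in the onset of syllable 3 (/klef/).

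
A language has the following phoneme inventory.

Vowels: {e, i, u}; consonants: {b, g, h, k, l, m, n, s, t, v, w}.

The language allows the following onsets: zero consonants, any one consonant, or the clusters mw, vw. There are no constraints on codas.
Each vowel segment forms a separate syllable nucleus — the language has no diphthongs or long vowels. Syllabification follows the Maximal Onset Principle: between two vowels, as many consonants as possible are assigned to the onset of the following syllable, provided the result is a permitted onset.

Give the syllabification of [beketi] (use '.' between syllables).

Nuclei (vowels): e, e, i → 3 syllables.
V1 /e/ – V2 /e/: /k/ → onset of the next syllable (single consonants are always licit onsets).
V2 /e/ – V3 /i/: just /t/ — single C goes to the following onset.

be.ke.ti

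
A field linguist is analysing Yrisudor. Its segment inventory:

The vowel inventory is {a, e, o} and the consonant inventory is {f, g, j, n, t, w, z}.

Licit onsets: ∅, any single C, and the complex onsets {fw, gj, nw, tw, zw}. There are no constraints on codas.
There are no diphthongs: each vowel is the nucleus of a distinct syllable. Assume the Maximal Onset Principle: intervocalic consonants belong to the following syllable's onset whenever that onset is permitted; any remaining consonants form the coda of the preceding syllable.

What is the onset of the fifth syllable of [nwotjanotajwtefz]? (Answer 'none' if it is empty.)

The vowels are o, a, o, a, e — 5 nuclei, so 5 syllables.
Between /o/ (V1) and /a/ (V2): cluster /tj/ — the longest permitted-onset suffix is /j/; onset = /j/, preceding coda = /t/.
Between /a/ (V2) and /o/ (V3): just /n/ — single C goes to the following onset.
Between /o/ (V3) and /a/ (V4): /t/ is a single consonant, so it becomes the next onset.
Between /a/ (V4) and /e/ (V5): /jwt/; trying suffixes from longest down, /t/ is the first permitted one, so coda /jw/ | onset /t/.
So the parse is nwot.ja.no.tajw.tefz.
Syllable 5 is /tefz/: onset /t/, nucleus /e/, coda /fz/.

t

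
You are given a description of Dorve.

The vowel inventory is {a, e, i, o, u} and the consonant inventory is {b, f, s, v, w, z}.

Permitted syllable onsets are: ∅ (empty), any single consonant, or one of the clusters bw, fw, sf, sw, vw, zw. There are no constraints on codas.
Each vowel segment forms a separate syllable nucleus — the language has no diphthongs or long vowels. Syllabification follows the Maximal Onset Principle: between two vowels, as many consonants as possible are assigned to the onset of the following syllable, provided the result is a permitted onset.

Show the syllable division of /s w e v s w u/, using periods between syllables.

The vowels are e, u — 2 nuclei, so 2 syllables.
σ1/σ2 boundary: /vsw/ splits as /v/ + /sw/ (/sw/ is the longest suffix that is a licit onset).

swev.swu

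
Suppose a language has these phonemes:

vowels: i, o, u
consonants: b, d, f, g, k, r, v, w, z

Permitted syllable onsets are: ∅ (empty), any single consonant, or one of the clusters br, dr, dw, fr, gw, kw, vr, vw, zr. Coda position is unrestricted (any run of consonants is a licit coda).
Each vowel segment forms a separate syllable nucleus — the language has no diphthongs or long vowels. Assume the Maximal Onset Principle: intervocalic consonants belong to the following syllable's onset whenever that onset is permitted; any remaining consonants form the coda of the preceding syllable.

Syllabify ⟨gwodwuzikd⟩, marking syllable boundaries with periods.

gwo.dwu.zikd

Vowels present: o, u, i; each is a nucleus, giving 3 syllables.
σ1/σ2 boundary: /dw/ — entire cluster is a permitted onset → onset /dw/, coda ∅.
σ2/σ3 boundary: /z/ is a single consonant, so it becomes the next onset.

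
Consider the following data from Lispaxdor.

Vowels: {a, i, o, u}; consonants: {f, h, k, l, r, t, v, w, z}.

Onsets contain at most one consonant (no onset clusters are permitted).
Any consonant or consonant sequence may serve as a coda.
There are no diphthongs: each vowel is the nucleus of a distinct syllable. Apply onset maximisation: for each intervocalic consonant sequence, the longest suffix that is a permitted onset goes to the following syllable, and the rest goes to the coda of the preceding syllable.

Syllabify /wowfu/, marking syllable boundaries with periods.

Nuclei (vowels): o, u → 2 syllables.
Between /o/ (V1) and /u/ (V2): /wf/ — longest licit onset from the right is /f/, leaving /w/ as coda.

wow.fu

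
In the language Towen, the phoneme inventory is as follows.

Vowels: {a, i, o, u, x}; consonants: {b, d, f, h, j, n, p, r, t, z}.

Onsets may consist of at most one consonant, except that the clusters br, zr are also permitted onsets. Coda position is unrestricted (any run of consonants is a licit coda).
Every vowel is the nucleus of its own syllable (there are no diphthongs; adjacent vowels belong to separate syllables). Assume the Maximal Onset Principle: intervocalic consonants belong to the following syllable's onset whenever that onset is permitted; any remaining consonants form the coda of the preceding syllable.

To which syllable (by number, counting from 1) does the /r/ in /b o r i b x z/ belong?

2

Vowels present: o, i, x; each is a nucleus, giving 3 syllables.
Between /o/ (V1) and /i/ (V2): /r/ is a single consonant, so it becomes the next onset.
Between /i/ (V2) and /x/ (V3): /b/ is a single consonant, so it becomes the next onset.
Syllabification: bo.ri.bxz.
The /r/ is in the onset of syllable 2 (/ri/).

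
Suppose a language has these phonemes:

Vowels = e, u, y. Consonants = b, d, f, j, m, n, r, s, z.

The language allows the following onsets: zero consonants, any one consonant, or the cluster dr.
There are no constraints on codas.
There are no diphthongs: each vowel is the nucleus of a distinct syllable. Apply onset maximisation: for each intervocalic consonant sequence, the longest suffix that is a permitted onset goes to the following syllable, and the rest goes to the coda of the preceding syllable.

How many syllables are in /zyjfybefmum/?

4

Nuclei (vowels): y, y, e, u → 4 syllables.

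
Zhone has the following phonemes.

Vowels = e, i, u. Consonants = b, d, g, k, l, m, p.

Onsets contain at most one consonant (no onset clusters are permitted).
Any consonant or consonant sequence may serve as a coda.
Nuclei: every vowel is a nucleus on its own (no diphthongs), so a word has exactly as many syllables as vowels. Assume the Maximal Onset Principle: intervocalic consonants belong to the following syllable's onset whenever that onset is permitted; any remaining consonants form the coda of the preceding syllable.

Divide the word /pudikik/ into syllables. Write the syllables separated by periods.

pu.di.kik

Vowels present: u, i, i; each is a nucleus, giving 3 syllables.
V1 /u/ – V2 /i/: /d/ is a single consonant, so it becomes the next onset.
V2 /i/ – V3 /i/: just /k/ — single C goes to the following onset.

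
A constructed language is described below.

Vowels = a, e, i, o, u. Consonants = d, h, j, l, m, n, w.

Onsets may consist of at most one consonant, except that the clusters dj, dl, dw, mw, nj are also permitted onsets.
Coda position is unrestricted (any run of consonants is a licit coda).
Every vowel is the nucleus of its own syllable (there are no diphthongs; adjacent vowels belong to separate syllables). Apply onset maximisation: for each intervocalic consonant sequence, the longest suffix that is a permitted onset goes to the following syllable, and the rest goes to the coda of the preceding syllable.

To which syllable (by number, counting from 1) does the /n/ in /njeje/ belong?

1

Nuclei (vowels): e, e → 2 syllables.
/e…e/ gap (V1→V2): /j/ → onset of the next syllable (single consonants are always licit onsets).
So the parse is nje.je.
The /n/ is in the onset of syllable 1 (/nje/).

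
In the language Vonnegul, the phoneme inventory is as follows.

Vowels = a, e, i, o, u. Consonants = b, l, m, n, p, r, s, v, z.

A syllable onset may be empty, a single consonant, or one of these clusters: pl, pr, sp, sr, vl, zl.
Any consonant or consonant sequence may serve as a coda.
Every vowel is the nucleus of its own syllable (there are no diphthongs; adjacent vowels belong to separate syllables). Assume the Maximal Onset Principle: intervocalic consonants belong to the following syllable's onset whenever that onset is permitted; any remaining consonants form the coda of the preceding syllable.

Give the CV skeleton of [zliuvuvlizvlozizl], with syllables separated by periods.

CCV.V.CV.CCVC.CCV.CVCC

The vowels are i, u, u, i, o, i — 6 nuclei, so 6 syllables.
V1 /i/ – V2 /u/: nothing intervenes; syllable break is V.V.
V2 /u/ – V3 /u/: /v/ is a single consonant, so it becomes the next onset.
V3 /u/ – V4 /i/: /vl/ — entire cluster is a permitted onset → onset /vl/, coda ∅.
V4 /i/ – V5 /o/: /zvl/ splits as /z/ + /vl/ (/vl/ is the longest suffix that is a licit onset).
V5 /o/ – V6 /i/: /z/ → onset of the next syllable (single consonants are always licit onsets).
Syllabification: zli.u.vu.vliz.vlo.zizl.
Mapping each syllable to C/V: /zli/ → CCV, /u/ → V, /vu/ → CV, /vliz/ → CCVC, /vlo/ → CCV, /zizl/ → CVCC.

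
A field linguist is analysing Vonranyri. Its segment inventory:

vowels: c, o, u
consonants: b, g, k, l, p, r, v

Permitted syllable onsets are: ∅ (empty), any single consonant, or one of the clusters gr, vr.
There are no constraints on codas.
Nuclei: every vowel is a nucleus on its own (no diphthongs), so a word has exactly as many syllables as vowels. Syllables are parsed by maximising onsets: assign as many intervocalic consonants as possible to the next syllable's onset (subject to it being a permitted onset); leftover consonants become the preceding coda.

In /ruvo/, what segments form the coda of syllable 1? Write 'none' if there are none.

none

The vowels are u, o — 2 nuclei, so 2 syllables.
/u…o/ gap (V1→V2): /v/ is a single consonant, so it becomes the next onset.
Result: ru.vo.
Syllable 1 is /ru/: onset /r/, nucleus /u/, coda ∅.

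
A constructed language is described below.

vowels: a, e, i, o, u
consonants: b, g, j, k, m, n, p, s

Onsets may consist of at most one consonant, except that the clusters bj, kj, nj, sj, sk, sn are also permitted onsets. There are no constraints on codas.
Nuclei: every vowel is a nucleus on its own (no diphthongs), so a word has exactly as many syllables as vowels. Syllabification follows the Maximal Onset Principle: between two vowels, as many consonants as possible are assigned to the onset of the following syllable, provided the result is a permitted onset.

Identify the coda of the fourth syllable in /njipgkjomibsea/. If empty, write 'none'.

Vowels present: i, o, i, e, a; each is a nucleus, giving 5 syllables.
Between /i/ (V1) and /o/ (V2): cluster /pgkj/ — the longest permitted-onset suffix is /kj/; onset = /kj/, preceding coda = /pg/.
Between /o/ (V2) and /i/ (V3): /m/ is a single consonant, so it becomes the next onset.
Between /i/ (V3) and /e/ (V4): cluster /bs/ — the longest permitted-onset suffix is /s/; onset = /s/, preceding coda = /b/.
Between /e/ (V4) and /a/ (V5): nothing intervenes; syllable break is V.V.
So the parse is njipg.kjo.mib.se.a.
Syllable 4 is /se/: onset /s/, nucleus /e/, coda ∅.

none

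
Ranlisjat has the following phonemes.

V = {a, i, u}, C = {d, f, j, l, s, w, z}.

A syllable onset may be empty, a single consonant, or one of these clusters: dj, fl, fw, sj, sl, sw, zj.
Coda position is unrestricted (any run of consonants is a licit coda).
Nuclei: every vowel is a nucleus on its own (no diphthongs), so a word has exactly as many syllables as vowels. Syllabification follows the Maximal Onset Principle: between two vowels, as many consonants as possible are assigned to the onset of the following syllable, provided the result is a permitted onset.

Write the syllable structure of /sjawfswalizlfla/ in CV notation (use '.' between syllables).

CCVCC.CCV.CVCC.CCV

Vowels present: a, a, i, a; each is a nucleus, giving 4 syllables.
Between /a/ (V1) and /a/ (V2): /wfsw/ — longest licit onset from the right is /sw/, leaving /wf/ as coda.
Between /a/ (V2) and /i/ (V3): /l/ is a single consonant, so it becomes the next onset.
Between /i/ (V3) and /a/ (V4): /zlfl/ splits as /zl/ + /fl/ (/fl/ is the longest suffix that is a licit onset).
Syllabification: sjawf.swa.lizl.fla.
Mapping each syllable to C/V: /sjawf/ → CCVCC, /swa/ → CCV, /lizl/ → CVCC, /fla/ → CCV.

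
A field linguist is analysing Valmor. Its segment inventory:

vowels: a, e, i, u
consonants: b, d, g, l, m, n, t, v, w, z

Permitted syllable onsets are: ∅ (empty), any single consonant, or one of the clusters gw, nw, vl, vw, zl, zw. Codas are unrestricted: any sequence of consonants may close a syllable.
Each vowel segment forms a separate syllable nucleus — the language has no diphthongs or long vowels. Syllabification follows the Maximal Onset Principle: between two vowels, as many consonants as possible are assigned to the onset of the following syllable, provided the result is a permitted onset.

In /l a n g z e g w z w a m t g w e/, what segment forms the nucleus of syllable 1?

Nuclei (vowels): a, e, a, e → 4 syllables.
The first nucleus (vowel 1 from the left) is /a/.

a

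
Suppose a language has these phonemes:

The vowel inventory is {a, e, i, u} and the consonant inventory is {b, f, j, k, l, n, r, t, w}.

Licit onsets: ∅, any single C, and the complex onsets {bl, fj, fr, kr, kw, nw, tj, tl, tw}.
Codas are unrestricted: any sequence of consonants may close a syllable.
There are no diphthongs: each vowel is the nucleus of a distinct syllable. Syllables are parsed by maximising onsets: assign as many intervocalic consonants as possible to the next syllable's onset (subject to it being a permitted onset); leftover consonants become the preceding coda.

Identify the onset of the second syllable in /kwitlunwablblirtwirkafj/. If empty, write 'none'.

tl

The vowels are i, u, a, i, i, a — 6 nuclei, so 6 syllables.
/i…u/ gap (V1→V2): /tl/ — entire cluster is a permitted onset → onset /tl/, coda ∅.
/u…a/ gap (V2→V3): /nw/ is a licit onset in full, so it all attaches to the next syllable.
/a…i/ gap (V3→V4): cluster /blbl/ — the longest permitted-onset suffix is /bl/; onset = /bl/, preceding coda = /bl/.
/i…i/ gap (V4→V5): /rtw/ — longest licit onset from the right is /tw/, leaving /r/ as coda.
/i…a/ gap (V5→V6): /rk/ splits as /r/ + /k/ (/k/ is the longest suffix that is a licit onset).
Syllabification: kwi.tlu.nwabl.blir.twir.kafj.
Syllable 2 is /tlu/: onset /tl/, nucleus /u/, coda ∅.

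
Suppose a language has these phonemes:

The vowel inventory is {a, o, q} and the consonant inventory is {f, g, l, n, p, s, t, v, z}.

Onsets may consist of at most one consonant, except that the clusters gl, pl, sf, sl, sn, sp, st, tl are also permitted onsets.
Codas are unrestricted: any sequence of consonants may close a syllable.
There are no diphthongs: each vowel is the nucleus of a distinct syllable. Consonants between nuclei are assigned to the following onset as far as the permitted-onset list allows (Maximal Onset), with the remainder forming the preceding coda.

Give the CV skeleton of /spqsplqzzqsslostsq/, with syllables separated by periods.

CCVC.CCVC.CVC.CCVCC.CV

The vowels are q, q, q, o, q — 5 nuclei, so 5 syllables.
V1 /q/ – V2 /q/: /spl/ splits as /s/ + /pl/ (/pl/ is the longest suffix that is a licit onset).
V2 /q/ – V3 /q/: /zz/ splits as /z/ + /z/ (/z/ is the longest suffix that is a licit onset).
V3 /q/ – V4 /o/: cluster /ssl/ — the longest permitted-onset suffix is /sl/; onset = /sl/, preceding coda = /s/.
V4 /o/ – V5 /q/: /sts/; trying suffixes from longest down, /s/ is the first permitted one, so coda /st/ | onset /s/.
Syllabification: spqs.plqz.zqs.slost.sq.
Mapping each syllable to C/V: /spqs/ → CCVC, /plqz/ → CCVC, /zqs/ → CVC, /slost/ → CCVCC, /sq/ → CV.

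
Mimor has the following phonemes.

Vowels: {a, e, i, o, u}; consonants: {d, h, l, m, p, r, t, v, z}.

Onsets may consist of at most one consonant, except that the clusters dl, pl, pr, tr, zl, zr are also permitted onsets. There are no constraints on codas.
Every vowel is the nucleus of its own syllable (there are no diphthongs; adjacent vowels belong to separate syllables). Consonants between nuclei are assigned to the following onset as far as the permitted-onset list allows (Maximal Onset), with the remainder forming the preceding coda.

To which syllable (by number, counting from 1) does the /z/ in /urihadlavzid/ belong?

5

Nuclei (vowels): u, i, a, a, i → 5 syllables.
Between /u/ (V1) and /i/ (V2): /r/ is a single consonant, so it becomes the next onset.
Between /i/ (V2) and /a/ (V3): /h/ is a single consonant, so it becomes the next onset.
Between /a/ (V3) and /a/ (V4): cluster /dl/ — /dl/ is itself a permitted onset, so the whole cluster goes right; preceding coda = ∅.
Between /a/ (V4) and /i/ (V5): /vz/ splits as /v/ + /z/ (/z/ is the longest suffix that is a licit onset).
Syllabification: u.ri.ha.dlav.zid.
The /z/ is in the onset of syllable 5 (/zid/).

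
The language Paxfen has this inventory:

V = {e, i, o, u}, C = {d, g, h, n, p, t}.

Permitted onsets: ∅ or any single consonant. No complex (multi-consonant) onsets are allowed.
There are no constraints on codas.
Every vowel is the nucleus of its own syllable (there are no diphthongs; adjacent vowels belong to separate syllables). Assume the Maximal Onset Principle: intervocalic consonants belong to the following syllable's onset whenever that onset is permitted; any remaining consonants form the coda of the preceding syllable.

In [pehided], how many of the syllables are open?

The vowels are e, i, e — 3 nuclei, so 3 syllables.
V1 /e/ – V2 /i/: /h/ is a single consonant, so it becomes the next onset.
V2 /i/ – V3 /e/: /d/ → onset of the next syllable (single consonants are always licit onsets).
Syllabification: pe.hi.ded.
Classifying each syllable: /pe/ (open), /hi/ (open), /ded/ (closed).
Open syllables: 2.

2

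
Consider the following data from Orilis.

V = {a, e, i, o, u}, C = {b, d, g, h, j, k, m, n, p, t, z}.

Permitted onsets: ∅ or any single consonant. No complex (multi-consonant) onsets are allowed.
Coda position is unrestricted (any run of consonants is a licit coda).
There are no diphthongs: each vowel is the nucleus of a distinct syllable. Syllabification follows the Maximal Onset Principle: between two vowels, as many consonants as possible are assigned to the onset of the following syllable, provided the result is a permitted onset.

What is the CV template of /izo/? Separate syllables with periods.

V.CV

Nuclei (vowels): i, o → 2 syllables.
Between /i/ (V1) and /o/ (V2): /z/ → onset of the next syllable (single consonants are always licit onsets).
Syllabification: i.zo.
Mapping each syllable to C/V: /i/ → V, /zo/ → CV.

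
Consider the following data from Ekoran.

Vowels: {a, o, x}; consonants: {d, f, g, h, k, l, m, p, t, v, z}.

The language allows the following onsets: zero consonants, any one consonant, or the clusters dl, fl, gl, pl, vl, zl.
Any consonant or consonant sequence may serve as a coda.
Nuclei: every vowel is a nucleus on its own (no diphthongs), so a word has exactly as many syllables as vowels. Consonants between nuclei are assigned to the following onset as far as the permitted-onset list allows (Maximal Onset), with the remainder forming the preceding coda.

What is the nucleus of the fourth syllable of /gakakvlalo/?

o

Vowels present: a, a, a, o; each is a nucleus, giving 4 syllables.
The fourth nucleus (vowel 4 from the left) is /o/.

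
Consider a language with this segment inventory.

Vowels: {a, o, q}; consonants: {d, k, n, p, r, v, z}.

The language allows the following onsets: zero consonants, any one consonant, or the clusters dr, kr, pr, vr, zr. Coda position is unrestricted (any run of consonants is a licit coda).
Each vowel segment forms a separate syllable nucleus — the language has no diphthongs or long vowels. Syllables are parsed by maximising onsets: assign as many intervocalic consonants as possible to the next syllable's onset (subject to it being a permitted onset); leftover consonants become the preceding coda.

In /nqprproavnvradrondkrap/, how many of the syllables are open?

2

The vowels are q, o, a, a, o, a — 6 nuclei, so 6 syllables.
Between /q/ (V1) and /o/ (V2): /prpr/ splits as /pr/ + /pr/ (/pr/ is the longest suffix that is a licit onset).
Between /o/ (V2) and /a/ (V3): hiatus — the boundary sits between the two vowels.
Between /a/ (V3) and /a/ (V4): /vnvr/; trying suffixes from longest down, /vr/ is the first permitted one, so coda /vn/ | onset /vr/.
Between /a/ (V4) and /o/ (V5): /dr/ is a licit onset in full, so it all attaches to the next syllable.
Between /o/ (V5) and /a/ (V6): /ndkr/ splits as /nd/ + /kr/ (/kr/ is the longest suffix that is a licit onset).
So the parse is nqpr.pro.avn.vra.drond.krap.
Classifying each syllable: /nqpr/ (closed), /pro/ (open), /avn/ (closed), /vra/ (open), /drond/ (closed), /krap/ (closed).
Open syllables: 2.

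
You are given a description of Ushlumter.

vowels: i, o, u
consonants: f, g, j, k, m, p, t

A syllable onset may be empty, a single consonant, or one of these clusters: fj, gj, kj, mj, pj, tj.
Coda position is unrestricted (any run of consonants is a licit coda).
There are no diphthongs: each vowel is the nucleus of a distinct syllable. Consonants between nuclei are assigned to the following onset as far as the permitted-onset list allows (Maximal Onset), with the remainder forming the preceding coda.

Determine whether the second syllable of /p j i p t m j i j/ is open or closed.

Nuclei (vowels): i, i → 2 syllables.
σ1/σ2 boundary: /ptmj/ — longest licit onset from the right is /mj/, leaving /pt/ as coda.
So the parse is pjipt.mjij.
Syllable 2 is /mjij/ with coda /j/, so it is closed.

closed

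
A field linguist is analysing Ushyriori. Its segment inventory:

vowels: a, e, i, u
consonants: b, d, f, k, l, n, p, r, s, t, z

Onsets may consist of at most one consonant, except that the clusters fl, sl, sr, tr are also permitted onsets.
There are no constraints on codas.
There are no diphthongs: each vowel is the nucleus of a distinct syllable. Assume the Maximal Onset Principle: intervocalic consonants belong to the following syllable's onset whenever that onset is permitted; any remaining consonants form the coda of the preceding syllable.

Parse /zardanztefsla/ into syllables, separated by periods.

zar.danz.tef.sla

Nuclei (vowels): a, a, e, a → 4 syllables.
Between /a/ (V1) and /a/ (V2): /rd/ — longest licit onset from the right is /d/, leaving /r/ as coda.
Between /a/ (V2) and /e/ (V3): cluster /nzt/ — the longest permitted-onset suffix is /t/; onset = /t/, preceding coda = /nz/.
Between /e/ (V3) and /a/ (V4): /fsl/ splits as /f/ + /sl/ (/sl/ is the longest suffix that is a licit onset).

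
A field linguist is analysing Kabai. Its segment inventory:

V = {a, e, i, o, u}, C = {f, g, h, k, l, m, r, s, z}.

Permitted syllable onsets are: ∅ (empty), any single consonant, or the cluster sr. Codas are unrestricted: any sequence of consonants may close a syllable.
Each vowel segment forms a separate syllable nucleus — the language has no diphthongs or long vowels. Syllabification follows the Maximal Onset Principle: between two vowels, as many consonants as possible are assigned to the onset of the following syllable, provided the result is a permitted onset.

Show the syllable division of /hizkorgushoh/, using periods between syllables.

hiz.kor.gus.hoh

Vowels present: i, o, u, o; each is a nucleus, giving 4 syllables.
σ1/σ2 boundary: /zk/ — longest licit onset from the right is /k/, leaving /z/ as coda.
σ2/σ3 boundary: /rg/; trying suffixes from longest down, /g/ is the first permitted one, so coda /r/ | onset /g/.
σ3/σ4 boundary: /sh/; trying suffixes from longest down, /h/ is the first permitted one, so coda /s/ | onset /h/.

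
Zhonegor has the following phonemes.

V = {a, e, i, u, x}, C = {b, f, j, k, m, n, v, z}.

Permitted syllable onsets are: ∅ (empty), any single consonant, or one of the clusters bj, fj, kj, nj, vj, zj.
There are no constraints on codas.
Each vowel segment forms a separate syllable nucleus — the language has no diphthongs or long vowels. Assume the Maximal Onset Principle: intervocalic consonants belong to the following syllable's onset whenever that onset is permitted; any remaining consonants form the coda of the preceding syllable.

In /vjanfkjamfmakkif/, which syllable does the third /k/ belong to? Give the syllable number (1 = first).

Vowels present: a, a, a, i; each is a nucleus, giving 4 syllables.
V1 /a/ – V2 /a/: cluster /nfkj/ — the longest permitted-onset suffix is /kj/; onset = /kj/, preceding coda = /nf/.
V2 /a/ – V3 /a/: /mfm/; trying suffixes from longest down, /m/ is the first permitted one, so coda /mf/ | onset /m/.
V3 /a/ – V4 /i/: /kk/ — longest licit onset from the right is /k/, leaving /k/ as coda.
So the parse is vjanf.kjamf.mak.kif.
The third /k/ is in the onset of syllable 4 (/kif/).

4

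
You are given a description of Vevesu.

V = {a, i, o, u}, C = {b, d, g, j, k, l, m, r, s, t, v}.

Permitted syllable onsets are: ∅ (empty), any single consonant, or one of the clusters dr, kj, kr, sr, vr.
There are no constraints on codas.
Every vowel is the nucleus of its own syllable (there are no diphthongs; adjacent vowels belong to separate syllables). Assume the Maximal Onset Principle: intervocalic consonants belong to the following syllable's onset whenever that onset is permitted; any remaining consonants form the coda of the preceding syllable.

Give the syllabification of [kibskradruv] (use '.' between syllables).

kibs.kra.druv

Vowels present: i, a, u; each is a nucleus, giving 3 syllables.
σ1/σ2 boundary: /bskr/ splits as /bs/ + /kr/ (/kr/ is the longest suffix that is a licit onset).
σ2/σ3 boundary: /dr/ is a licit onset in full, so it all attaches to the next syllable.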